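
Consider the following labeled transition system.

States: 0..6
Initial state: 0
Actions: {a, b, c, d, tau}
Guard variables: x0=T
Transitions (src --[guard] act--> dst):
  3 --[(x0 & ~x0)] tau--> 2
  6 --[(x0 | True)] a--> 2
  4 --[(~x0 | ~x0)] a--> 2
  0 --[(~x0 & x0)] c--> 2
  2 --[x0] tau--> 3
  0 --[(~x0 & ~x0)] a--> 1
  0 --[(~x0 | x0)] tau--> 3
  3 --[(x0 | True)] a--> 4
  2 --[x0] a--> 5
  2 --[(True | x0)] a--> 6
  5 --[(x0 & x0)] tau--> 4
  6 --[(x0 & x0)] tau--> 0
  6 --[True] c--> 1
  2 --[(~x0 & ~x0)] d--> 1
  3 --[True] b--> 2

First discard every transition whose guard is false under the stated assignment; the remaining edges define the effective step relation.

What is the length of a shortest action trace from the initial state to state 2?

Answer: 2

Analysis:
BFS to 2:
  depth 0: {0}
  depth 1: {3}
  depth 2: {2,4}
2 enters at depth 2; path tau·b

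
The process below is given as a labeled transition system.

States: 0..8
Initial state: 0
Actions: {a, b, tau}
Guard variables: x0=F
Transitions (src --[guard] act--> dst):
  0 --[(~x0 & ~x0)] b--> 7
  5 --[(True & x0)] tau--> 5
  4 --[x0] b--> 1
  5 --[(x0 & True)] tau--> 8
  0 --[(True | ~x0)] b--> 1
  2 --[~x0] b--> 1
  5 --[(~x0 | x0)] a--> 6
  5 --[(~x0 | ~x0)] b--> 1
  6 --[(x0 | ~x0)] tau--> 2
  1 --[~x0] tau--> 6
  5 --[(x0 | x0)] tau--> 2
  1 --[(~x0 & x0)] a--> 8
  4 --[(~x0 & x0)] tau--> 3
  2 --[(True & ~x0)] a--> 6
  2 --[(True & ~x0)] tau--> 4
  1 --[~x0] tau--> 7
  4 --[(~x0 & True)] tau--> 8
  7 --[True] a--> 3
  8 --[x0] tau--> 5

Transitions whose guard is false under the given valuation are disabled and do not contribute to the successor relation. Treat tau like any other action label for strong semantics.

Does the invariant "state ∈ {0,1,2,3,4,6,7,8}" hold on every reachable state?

Answer: INVARIANT HOLDS

Trace:
Inv-set: {0,1,2,3,4,6,7,8}
Reach set: {0,1,2,3,4,6,7,8}
  0: ok
  1: ok
  2: ok
  3: ok
  4: ok
  6: ok
  7: ok
  8: ok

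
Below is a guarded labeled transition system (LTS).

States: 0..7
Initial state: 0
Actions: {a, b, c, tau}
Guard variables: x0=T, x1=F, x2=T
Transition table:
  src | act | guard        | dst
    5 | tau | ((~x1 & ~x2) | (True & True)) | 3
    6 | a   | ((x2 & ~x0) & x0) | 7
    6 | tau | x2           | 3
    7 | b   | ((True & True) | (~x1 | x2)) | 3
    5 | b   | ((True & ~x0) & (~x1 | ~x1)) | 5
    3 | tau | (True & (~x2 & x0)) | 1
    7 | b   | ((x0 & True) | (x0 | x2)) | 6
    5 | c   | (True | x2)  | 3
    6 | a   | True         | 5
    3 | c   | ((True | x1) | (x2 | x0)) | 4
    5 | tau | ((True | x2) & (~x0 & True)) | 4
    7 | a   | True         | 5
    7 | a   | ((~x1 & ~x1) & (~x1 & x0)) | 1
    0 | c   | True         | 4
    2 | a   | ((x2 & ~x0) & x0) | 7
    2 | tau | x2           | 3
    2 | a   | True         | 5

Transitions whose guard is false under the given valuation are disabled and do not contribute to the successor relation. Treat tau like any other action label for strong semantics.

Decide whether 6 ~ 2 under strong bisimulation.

Bisimulation quotient by refinement:
  π0 = {{0,1,2,3,4,5,6,7}}
  π1 = {{0,3},{1,4},{2,6},{5},{7}}
stable after 2 split(s): 5 block(s)
6∈{2,6}, 2∈{2,6}

Answer: BISIMILAR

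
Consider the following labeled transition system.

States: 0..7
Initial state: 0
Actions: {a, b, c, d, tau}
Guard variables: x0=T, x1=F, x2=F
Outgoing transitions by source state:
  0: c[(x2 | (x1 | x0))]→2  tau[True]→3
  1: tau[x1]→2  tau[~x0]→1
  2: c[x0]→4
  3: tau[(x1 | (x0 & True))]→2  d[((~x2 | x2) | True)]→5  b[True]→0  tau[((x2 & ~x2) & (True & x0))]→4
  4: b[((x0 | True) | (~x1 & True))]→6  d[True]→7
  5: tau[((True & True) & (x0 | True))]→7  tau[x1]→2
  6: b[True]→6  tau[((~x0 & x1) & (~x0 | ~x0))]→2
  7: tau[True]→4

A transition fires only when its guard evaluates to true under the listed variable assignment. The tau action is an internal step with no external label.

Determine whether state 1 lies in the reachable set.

Answer: UNREACHABLE

Trace:
Guard filter leaves 11 enabled edge(s).
L0 = {0}
L1 = {2,3}  now seen {0,2,3}
L2 = {4,5}  now seen {0,2,3,4,5}
L3 = {6,7}  now seen {0,2,3,4,5,6,7}
R = {0,2,3,4,5,6,7}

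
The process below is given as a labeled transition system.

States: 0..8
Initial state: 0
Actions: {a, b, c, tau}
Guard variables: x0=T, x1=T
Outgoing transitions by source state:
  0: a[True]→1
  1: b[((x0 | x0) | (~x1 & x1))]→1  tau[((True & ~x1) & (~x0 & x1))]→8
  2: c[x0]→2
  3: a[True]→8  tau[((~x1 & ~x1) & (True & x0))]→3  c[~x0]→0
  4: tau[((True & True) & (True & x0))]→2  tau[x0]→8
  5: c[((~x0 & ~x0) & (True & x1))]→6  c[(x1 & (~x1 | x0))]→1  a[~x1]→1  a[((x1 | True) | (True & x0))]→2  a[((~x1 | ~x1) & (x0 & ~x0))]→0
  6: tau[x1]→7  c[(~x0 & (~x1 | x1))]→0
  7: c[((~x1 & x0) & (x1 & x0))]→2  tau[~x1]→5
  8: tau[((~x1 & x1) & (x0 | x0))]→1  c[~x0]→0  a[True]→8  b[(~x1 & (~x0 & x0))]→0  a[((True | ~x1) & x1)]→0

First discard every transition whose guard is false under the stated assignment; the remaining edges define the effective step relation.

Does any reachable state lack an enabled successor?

Answer: DEADLOCK-FREE

Analysis:
Reach set: {0,1}
  0: a→1  [1 exit(s)]
  1: b→1  [1 exit(s)]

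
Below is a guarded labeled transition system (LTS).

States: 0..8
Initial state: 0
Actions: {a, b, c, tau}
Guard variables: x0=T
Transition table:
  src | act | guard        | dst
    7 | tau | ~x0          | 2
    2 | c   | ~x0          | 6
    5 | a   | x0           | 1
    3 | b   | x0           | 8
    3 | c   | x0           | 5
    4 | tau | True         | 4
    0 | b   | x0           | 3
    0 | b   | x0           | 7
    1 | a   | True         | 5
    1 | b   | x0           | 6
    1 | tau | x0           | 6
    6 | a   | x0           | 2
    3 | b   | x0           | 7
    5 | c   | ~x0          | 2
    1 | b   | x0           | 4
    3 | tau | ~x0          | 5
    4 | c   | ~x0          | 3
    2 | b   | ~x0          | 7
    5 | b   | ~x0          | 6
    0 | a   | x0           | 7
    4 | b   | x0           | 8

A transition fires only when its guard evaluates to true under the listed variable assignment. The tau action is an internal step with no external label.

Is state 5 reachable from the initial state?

Answer: REACHABLE

Analysis:
Guard filter leaves 14 enabled edge(s).
depth 0: {0}
depth 1: {3,7}  cumulative {0,3,7}
depth 2: {5,8}  cumulative {0,3,5,7,8}
depth 3: {1}  cumulative {0,1,3,5,7,8}
depth 4: {4,6}  cumulative {0,1,3,4,5,6,7,8}
depth 5: {2}  cumulative {0,1,2,3,4,5,6,7,8}
R = {0,1,2,3,4,5,6,7,8}
witness 5: b·c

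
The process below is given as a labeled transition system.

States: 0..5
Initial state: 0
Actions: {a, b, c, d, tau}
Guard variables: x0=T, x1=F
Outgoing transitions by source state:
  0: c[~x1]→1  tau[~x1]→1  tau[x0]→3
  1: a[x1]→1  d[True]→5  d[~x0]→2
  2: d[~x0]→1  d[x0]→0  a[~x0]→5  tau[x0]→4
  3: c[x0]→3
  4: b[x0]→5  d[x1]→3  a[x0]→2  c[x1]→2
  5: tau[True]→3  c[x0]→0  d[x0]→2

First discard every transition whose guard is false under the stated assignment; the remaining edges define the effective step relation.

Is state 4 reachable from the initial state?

Guard filter leaves 12 enabled edge(s).
depth 0: {0}
depth 1: {1,3}  total {0,1,3}
depth 2: {5}  total {0,1,3,5}
depth 3: {2}  total {0,1,2,3,5}
depth 4: {4}  total {0,1,2,3,4,5}
R = {0,1,2,3,4,5}
Path to 4: c·d·d·tau

Answer: REACHABLE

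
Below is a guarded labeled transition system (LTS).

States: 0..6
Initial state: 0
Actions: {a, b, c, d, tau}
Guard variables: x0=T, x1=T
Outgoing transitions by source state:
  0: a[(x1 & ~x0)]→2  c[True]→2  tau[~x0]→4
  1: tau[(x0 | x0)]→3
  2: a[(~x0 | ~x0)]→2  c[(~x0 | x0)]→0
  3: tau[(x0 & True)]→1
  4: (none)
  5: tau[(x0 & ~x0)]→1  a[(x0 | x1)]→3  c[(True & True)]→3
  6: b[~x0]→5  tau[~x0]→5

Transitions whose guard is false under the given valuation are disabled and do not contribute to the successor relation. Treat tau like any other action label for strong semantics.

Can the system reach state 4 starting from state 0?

Answer: UNREACHABLE

Trace:
6 transition(s) survive guard evaluation.
Layer 0: {0}
Layer 1: {2}  cumulative {0,2}
Reach set: {0,2}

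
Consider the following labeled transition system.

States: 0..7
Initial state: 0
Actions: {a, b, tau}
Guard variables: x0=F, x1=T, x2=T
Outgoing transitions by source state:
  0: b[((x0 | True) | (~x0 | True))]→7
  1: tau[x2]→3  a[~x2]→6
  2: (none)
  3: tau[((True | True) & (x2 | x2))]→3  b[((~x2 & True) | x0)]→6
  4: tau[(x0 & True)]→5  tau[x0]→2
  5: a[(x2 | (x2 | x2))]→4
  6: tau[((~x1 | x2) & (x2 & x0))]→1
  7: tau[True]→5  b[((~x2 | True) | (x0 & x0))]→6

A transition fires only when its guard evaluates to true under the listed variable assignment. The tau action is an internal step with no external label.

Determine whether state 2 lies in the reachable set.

Guard filter leaves 6 enabled edge(s).
Layer 0: {0}
Layer 1: {7}  cumulative {0,7}
Layer 2: {5,6}  cumulative {0,5,6,7}
Layer 3: {4}  cumulative {0,4,5,6,7}
Reach set: {0,4,5,6,7}

Answer: UNREACHABLE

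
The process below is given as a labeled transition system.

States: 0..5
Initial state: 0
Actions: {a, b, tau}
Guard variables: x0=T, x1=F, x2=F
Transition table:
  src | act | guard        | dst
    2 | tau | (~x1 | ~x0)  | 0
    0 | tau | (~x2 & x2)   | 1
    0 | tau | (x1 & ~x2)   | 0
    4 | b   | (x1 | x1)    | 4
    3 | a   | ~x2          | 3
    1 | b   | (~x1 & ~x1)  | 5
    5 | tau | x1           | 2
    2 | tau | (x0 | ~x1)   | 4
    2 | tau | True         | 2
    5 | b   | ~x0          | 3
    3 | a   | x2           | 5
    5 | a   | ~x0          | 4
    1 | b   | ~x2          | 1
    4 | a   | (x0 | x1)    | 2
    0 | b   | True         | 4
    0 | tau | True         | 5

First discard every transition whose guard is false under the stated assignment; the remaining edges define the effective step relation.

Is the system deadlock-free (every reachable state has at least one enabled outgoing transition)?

Answer: DEADLOCK at state 5

Trace:
Reach set: {0,2,4,5}
  0: b→4  tau→5  [2 out]
  2: tau→0  tau→2  tau→4  [3 out]
  4: a→2  [1 out]
  5: ∅  [no exit]
trace reaching 5: tau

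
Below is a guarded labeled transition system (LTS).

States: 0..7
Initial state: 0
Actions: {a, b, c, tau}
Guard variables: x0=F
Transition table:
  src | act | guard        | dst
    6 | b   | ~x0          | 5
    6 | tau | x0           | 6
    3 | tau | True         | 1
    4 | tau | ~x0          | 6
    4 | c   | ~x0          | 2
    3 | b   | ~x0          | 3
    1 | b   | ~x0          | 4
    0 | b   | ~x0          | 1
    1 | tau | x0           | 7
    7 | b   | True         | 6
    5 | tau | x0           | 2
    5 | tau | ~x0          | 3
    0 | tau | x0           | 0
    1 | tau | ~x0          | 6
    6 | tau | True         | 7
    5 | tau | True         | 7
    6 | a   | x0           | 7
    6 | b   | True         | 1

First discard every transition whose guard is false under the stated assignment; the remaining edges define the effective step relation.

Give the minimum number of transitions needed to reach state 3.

Layered search for 3:
  Layer 0: {0}
  Layer 1: {1}
  Layer 2: {4,6}
  Layer 3: {2,5,7}
  Layer 4: {3}
3 enters at depth 4; path b·tau·b·tau

Answer: 4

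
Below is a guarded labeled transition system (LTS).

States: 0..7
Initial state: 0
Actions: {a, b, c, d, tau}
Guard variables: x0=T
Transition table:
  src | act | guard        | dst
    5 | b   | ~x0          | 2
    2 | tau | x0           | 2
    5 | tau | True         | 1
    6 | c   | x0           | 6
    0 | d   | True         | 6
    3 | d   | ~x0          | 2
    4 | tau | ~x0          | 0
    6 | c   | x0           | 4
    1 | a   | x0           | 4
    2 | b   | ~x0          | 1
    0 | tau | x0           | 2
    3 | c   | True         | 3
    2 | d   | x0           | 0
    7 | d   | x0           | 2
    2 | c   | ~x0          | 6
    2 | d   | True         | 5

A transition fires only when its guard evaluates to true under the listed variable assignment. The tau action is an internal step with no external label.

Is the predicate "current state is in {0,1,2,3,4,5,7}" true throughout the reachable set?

Safe = {0,1,2,3,4,5,7}
Reachable = {0,1,2,4,5,6}
  0: ✓
  1: ✓
  2: ✓
  4: ✓
  5: ✓
  6: VIOLATES
reach 6 via d — violates

Answer: INVARIANT VIOLATED at state 6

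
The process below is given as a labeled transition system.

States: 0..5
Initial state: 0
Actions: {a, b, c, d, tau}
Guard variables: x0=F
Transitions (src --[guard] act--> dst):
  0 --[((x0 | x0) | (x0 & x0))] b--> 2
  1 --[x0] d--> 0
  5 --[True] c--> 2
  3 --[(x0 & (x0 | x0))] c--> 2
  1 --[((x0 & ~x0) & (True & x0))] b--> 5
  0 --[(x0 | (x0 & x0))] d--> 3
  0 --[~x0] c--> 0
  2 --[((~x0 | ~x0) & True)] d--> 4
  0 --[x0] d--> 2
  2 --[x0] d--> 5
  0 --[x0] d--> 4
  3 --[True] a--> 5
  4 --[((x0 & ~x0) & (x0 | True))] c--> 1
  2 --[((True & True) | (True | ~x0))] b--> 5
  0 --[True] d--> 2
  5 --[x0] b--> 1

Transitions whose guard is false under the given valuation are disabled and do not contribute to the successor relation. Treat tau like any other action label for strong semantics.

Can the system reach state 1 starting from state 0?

Guard filter leaves 6 enabled edge(s).
depth 0: {0}
depth 1: {2}  now seen {0,2}
depth 2: {4,5}  now seen {0,2,4,5}
Reachable = {0,2,4,5}

Answer: UNREACHABLE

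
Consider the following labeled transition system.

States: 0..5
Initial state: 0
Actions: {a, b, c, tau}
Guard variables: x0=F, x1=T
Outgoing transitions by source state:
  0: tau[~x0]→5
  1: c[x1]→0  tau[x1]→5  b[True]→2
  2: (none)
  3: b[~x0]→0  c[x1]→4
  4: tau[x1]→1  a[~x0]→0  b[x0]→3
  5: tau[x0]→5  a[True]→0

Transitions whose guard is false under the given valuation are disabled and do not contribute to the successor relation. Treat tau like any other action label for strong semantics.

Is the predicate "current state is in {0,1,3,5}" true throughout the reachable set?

Answer: INVARIANT HOLDS

Analysis:
Inv-set: {0,1,3,5}
Reach set: {0,5}
  0: ok
  5: ok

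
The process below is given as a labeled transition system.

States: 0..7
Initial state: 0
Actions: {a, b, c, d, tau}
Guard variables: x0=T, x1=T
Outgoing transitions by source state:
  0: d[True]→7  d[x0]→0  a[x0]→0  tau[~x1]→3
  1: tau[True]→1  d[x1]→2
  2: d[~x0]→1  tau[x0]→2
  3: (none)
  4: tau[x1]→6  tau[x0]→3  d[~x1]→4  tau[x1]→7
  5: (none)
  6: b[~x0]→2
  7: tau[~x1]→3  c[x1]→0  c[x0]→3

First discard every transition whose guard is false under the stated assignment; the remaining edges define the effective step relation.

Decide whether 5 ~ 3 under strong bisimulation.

Answer: BISIMILAR

Working:
Bisimulation quotient by refinement:
  round 0: {{0,1,2,3,4,5,6,7}}
  round 1: {{0},{1},{2,4},{3,5,6},{7}}
  round 2: {{0},{1},{2},{3,5,6},{4},{7}}
Fixed point at round 3; 6 class(es).
5∈{3,5,6}, 3∈{3,5,6}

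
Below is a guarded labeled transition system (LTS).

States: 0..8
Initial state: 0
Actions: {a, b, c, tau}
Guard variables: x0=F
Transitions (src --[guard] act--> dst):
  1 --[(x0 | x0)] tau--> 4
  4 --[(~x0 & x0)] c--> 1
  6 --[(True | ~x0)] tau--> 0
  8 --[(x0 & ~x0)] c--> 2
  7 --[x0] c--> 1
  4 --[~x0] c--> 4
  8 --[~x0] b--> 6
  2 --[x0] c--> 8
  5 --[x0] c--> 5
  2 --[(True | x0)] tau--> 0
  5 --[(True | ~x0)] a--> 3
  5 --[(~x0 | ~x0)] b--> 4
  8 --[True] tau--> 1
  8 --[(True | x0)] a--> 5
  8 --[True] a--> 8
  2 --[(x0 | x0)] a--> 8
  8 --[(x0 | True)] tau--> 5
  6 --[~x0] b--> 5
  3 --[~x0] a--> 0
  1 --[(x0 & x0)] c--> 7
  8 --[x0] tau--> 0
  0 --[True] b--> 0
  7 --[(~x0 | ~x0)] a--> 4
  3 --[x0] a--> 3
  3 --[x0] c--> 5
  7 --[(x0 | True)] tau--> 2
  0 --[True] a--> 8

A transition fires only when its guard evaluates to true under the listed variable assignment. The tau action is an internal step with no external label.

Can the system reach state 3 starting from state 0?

After dropping false guards: 16 live edges.
L0 = {0}
L1 = {8}  now seen {0,8}
L2 = {1,5,6}  now seen {0,1,5,6,8}
L3 = {3,4}  now seen {0,1,3,4,5,6,8}
Reachable = {0,1,3,4,5,6,8}
trace reaching 3: a·tau·a

Answer: REACHABLE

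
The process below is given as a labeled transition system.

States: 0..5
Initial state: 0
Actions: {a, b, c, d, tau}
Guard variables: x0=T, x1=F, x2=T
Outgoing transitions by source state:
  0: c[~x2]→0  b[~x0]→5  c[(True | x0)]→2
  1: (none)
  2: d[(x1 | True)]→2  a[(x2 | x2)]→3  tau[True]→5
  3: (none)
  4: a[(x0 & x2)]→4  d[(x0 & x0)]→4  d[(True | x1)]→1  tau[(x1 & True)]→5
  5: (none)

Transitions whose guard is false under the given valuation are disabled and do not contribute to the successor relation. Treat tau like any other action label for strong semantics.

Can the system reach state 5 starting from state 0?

Answer: REACHABLE

Analysis:
7 transition(s) survive guard evaluation.
L0 = {0}
L1 = {2}  now seen {0,2}
L2 = {3,5}  now seen {0,2,3,5}
Reachable = {0,2,3,5}
witness 5: c·tau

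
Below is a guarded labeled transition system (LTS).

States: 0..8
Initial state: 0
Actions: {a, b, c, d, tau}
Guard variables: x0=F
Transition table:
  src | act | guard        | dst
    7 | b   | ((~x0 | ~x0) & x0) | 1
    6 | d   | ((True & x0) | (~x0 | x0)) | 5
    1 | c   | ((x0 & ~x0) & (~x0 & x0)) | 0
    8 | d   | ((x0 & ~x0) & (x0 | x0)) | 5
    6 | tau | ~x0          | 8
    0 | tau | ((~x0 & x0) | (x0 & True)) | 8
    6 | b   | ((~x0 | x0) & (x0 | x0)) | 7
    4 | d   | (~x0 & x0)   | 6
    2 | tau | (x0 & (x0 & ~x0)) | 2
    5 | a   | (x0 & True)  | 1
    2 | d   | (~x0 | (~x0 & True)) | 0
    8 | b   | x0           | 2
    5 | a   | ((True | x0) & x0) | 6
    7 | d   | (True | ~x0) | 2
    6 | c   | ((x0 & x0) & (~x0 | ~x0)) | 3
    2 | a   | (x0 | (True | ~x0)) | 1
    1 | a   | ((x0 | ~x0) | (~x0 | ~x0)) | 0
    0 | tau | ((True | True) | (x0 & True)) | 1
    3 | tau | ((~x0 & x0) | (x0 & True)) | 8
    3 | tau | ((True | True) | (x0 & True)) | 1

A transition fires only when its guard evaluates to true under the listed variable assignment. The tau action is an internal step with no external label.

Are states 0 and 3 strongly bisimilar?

Compute ~ classes (split until stable):
  P[0] = {{0,1,2,3,4,5,6,7,8}}
  P[1] = {{0,3},{1},{2},{4,5,8},{6},{7}}
stable after 2 split(s): 6 block(s)
class of 0: {0,3}; class of 3: {0,3}

Answer: BISIMILAR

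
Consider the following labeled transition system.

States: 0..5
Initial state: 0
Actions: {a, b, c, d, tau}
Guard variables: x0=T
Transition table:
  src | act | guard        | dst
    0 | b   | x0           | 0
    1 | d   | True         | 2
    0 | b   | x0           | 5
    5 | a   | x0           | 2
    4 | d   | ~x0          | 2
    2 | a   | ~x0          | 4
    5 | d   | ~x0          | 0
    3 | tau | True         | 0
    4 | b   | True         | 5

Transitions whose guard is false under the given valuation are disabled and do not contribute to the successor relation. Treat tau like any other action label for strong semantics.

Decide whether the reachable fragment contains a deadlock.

Answer: DEADLOCK at state 2

Analysis:
Reachable = {0,2,5}
  0: b→0  b→5  [2 out]
  2: ∅  [STUCK]
  5: a→2  [1 out]
witness 2: b·a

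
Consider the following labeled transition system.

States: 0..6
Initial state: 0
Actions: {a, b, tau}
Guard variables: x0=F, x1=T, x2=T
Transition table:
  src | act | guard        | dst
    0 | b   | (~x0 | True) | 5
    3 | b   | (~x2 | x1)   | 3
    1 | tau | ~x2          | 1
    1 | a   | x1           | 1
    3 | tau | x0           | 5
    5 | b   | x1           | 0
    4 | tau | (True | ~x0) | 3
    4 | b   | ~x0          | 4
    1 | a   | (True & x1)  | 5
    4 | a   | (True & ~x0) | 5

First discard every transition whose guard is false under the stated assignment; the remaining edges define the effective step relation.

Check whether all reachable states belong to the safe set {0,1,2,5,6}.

Answer: INVARIANT HOLDS

Analysis:
Allowed set {0,1,2,5,6}
Reachable = {0,5}
  0: ✓
  5: ✓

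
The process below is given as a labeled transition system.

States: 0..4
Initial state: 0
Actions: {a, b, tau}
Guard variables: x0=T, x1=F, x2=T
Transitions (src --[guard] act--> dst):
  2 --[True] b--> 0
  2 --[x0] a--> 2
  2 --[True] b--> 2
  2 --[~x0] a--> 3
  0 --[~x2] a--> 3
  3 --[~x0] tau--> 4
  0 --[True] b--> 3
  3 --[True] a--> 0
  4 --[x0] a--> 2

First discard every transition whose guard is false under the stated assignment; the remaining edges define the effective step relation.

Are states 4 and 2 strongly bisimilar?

Bisimulation quotient by refinement:
  P[0] = {{0,1,2,3,4}}
  P[1] = {{0},{1},{2},{3,4}}
  P[2] = {{0},{1},{2},{3},{4}}
stable after 3 split(s): 5 block(s)
[4]={4}  [2]={2}

Answer: NOT BISIMILAR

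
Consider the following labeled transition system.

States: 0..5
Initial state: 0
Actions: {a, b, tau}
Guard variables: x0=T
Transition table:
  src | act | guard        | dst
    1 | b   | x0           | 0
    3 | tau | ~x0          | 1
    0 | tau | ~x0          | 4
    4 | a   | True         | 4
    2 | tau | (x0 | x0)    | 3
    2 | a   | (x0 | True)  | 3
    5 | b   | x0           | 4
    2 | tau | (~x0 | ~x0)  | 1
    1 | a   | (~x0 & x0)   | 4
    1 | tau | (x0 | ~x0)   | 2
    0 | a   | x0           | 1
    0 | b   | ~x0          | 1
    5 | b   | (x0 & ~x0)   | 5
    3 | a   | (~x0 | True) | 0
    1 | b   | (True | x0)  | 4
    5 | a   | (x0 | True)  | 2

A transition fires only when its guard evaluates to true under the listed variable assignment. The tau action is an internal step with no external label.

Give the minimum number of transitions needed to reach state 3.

Layered search for 3:
  Layer 0: {0}
  Layer 1: {1}
  Layer 2: {2,4}
  Layer 3: {3}
depth(3)=3, e.g. a·tau·a

Answer: 3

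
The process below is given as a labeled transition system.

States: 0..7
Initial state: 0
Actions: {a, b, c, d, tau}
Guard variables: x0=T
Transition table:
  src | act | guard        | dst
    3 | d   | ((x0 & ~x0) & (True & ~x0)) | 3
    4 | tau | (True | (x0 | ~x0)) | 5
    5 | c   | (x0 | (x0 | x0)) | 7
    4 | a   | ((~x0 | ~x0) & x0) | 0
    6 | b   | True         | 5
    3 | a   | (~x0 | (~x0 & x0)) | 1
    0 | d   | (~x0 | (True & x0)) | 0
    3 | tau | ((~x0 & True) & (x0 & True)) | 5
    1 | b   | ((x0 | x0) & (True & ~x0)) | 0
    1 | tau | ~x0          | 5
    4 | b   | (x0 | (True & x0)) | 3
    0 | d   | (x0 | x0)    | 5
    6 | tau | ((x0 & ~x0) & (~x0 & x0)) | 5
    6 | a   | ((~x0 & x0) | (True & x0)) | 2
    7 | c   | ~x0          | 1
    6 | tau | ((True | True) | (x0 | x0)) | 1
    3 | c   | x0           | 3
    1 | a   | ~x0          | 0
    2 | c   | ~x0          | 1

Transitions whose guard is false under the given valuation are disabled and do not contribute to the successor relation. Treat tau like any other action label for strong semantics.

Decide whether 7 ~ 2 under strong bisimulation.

Compute ~ classes (split until stable):
  π0 = {{0,1,2,3,4,5,6,7}}
  π1 = {{0},{1,2,7},{3,5},{4},{6}}
  π2 = {{0},{1,2,7},{3},{4},{5},{6}}
6 equivalence class(es) (converged in 3)
7∈{1,2,7}, 2∈{1,2,7}

Answer: BISIMILAR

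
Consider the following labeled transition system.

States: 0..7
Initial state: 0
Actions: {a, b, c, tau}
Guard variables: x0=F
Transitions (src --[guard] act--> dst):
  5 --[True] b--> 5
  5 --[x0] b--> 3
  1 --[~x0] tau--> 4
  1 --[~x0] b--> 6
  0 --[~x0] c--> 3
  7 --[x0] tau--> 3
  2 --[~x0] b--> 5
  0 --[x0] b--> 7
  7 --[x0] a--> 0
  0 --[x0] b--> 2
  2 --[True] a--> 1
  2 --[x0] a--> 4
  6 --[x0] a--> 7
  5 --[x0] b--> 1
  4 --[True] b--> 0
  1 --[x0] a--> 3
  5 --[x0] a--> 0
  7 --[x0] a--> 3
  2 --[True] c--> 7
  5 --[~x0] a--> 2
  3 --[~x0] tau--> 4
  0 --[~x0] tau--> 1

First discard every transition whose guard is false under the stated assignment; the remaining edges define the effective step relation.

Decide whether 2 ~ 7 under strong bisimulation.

Compute ~ classes (split until stable):
  round 0: {{0,1,2,3,4,5,6,7}}
  round 1: {{0},{1},{2},{3},{4},{5},{6,7}}
Fixed point at round 2; 7 class(es).
2∈{2}, 7∈{6,7}

Answer: NOT BISIMILAR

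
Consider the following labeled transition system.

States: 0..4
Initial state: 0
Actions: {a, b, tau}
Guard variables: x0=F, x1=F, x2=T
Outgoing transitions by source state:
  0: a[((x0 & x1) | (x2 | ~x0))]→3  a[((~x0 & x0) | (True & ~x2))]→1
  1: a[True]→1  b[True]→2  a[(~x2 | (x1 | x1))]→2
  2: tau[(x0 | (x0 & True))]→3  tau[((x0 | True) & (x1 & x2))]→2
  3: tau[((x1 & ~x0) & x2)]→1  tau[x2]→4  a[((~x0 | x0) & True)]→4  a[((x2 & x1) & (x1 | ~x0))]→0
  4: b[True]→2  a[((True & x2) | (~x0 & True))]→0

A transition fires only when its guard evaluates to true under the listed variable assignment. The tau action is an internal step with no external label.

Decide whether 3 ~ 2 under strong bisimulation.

Answer: NOT BISIMILAR

Analysis:
Compute ~ classes (split until stable):
  round 0: {{0,1,2,3,4}}
  round 1: {{0},{1,4},{2},{3}}
  round 2: {{0},{1},{2},{3},{4}}
5 equivalence class(es) (converged in 3)
3∈{3}, 2∈{2}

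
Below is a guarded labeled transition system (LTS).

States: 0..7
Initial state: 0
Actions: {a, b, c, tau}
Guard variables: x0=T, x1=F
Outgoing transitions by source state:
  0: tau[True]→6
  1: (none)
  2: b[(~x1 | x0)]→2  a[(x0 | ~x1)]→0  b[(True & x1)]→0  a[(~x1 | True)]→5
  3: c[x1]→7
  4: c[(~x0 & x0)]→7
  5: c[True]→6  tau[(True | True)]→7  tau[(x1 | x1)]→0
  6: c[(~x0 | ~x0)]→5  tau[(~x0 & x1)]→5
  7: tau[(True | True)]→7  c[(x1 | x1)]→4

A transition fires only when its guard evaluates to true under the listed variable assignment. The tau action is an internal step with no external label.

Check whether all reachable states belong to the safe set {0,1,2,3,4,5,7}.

Answer: INVARIANT VIOLATED at state 6

Working:
Allowed set {0,1,2,3,4,5,7}
R = {0,6}
  0: ✓
  6: ✗ unsafe
reach 6 via tau — violates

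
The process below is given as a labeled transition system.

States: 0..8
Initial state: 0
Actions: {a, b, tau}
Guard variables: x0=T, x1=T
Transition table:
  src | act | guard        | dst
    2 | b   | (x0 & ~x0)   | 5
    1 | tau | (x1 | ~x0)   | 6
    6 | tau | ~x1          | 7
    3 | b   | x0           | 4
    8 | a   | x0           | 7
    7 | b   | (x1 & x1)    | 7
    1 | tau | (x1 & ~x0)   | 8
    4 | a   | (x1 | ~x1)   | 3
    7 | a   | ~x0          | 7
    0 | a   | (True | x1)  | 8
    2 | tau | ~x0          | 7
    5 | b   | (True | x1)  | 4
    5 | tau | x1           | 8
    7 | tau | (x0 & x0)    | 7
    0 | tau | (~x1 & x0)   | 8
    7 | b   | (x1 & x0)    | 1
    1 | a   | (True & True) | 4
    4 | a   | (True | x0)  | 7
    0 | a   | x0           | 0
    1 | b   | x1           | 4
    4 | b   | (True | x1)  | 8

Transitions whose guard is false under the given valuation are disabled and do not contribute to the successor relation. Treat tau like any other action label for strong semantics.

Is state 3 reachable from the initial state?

15 transition(s) survive guard evaluation.
depth 0: {0}
depth 1: {8}  cumulative {0,8}
depth 2: {7}  cumulative {0,7,8}
depth 3: {1}  cumulative {0,1,7,8}
depth 4: {4,6}  cumulative {0,1,4,6,7,8}
depth 5: {3}  cumulative {0,1,3,4,6,7,8}
Reach set: {0,1,3,4,6,7,8}
Path to 3: a·a·b·a·a

Answer: REACHABLE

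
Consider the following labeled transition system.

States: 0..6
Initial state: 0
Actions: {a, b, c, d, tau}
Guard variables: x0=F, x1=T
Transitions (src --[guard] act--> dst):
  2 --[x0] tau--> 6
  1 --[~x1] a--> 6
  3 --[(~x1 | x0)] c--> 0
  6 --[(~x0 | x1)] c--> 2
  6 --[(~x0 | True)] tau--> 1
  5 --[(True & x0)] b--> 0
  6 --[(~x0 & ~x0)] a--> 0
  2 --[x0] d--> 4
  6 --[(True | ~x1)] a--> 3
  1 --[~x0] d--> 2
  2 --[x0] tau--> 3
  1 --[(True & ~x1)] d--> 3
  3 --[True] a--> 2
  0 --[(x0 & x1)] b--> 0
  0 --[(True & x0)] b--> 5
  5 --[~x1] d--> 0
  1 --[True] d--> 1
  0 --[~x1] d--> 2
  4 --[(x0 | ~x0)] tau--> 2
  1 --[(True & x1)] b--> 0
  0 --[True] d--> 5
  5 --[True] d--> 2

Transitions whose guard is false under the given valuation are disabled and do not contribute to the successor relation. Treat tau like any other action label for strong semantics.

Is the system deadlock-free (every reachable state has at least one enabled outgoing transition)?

Answer: DEADLOCK at state 2

Analysis:
Reach set: {0,2,5}
  0: d→5  [deg 1]
  2: ∅  [STUCK]
  5: d→2  [deg 1]
witness 2: d·d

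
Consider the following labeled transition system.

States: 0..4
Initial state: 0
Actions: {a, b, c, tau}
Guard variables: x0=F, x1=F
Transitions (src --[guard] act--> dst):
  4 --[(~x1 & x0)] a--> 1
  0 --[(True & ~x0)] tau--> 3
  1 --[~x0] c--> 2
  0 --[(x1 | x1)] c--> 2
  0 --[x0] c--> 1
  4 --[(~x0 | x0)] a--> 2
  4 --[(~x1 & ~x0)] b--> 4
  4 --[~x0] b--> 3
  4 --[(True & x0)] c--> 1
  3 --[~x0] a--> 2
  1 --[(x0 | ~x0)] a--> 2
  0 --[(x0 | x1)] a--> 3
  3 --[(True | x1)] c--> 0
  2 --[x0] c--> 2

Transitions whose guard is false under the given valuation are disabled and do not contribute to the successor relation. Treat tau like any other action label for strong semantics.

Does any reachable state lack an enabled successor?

Answer: DEADLOCK at state 2

Analysis:
R = {0,2,3}
  0: tau→3  [1 out]
  2: ∅  [STUCK]
  3: a→2  c→0  [2 out]
witness 2: tau·a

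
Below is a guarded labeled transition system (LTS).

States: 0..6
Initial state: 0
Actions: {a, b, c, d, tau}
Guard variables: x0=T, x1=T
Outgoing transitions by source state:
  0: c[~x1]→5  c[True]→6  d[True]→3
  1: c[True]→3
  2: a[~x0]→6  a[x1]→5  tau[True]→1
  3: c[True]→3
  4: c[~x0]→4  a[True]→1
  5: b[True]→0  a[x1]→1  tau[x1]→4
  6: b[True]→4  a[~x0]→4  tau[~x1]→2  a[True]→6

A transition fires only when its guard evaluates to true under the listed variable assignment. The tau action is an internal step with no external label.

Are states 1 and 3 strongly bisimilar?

Refine partition for ~:
  round 0: {{0,1,2,3,4,5,6}}
  round 1: {{0},{1,3},{2},{4},{5},{6}}
stable after 2 split(s): 6 block(s)
class of 1: {1,3}; class of 3: {1,3}

Answer: BISIMILAR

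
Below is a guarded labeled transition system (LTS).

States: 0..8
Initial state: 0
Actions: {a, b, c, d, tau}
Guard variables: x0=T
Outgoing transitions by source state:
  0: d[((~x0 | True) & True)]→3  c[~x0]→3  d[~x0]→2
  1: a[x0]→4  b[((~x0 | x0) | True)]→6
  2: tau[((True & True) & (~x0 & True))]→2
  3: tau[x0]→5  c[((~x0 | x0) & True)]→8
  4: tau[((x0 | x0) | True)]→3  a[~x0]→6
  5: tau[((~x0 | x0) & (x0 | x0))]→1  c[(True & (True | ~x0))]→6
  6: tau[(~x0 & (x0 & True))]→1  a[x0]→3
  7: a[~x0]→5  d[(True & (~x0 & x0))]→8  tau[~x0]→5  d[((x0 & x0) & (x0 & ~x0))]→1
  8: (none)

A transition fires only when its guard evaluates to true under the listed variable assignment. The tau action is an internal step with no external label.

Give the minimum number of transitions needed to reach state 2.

Answer: UNREACHABLE

Working:
Layered search for 2:
  L0 = {0}
  L1 = {3}
  L2 = {5,8}
  L3 = {1,6}
  L4 = {4}
2 never appears.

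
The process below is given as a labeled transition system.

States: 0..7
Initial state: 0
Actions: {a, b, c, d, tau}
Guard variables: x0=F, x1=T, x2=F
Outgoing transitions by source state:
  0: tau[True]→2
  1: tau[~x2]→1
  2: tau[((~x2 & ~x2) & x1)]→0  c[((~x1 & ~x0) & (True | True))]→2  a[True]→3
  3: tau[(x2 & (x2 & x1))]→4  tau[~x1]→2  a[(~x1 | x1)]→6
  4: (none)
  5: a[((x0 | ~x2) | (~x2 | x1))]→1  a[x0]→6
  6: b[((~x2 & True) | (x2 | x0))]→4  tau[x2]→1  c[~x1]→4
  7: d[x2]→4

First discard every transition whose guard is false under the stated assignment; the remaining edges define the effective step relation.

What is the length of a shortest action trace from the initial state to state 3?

Answer: 2

Analysis:
Breadth-first toward 3:
  depth 0: {0}
  depth 1: {2}
  depth 2: {3}
first hit 3 at d=2 via tau·a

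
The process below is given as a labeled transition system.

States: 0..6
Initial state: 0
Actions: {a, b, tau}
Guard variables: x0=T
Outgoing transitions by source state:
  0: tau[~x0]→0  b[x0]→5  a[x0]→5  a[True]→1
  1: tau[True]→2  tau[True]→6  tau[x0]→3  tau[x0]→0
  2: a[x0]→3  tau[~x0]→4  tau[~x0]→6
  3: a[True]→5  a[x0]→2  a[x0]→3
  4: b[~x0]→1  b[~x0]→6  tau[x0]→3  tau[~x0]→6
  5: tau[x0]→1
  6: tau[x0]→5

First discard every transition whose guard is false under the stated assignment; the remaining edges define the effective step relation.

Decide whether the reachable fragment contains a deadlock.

Reachable = {0,1,2,3,5,6}
  0: a→1  a→5  b→5  [3 exit(s)]
  1: tau→0  tau→2  tau→3  tau→6  [4 exit(s)]
  2: a→3  [1 exit(s)]
  3: a→2  a→3  a→5  [3 exit(s)]
  5: tau→1  [1 exit(s)]
  6: tau→5  [1 exit(s)]

Answer: DEADLOCK-FREE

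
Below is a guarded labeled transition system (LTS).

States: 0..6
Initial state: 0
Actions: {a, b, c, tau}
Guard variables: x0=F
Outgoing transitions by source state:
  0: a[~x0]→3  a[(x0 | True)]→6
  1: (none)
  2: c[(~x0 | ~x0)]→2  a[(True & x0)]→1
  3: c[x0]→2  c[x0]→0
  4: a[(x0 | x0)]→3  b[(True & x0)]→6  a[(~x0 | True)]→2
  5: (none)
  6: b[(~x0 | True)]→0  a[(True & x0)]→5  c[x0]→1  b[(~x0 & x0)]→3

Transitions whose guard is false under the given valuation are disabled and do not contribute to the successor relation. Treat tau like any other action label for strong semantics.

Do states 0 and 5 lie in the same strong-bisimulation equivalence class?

Answer: NOT BISIMILAR

Working:
Compute ~ classes (split until stable):
  π0 = {{0,1,2,3,4,5,6}}
  π1 = {{0,4},{1,3,5},{2},{6}}
  π2 = {{0},{1,3,5},{2},{4},{6}}
Fixed point at round 3; 5 class(es).
0∈{0}, 5∈{1,3,5}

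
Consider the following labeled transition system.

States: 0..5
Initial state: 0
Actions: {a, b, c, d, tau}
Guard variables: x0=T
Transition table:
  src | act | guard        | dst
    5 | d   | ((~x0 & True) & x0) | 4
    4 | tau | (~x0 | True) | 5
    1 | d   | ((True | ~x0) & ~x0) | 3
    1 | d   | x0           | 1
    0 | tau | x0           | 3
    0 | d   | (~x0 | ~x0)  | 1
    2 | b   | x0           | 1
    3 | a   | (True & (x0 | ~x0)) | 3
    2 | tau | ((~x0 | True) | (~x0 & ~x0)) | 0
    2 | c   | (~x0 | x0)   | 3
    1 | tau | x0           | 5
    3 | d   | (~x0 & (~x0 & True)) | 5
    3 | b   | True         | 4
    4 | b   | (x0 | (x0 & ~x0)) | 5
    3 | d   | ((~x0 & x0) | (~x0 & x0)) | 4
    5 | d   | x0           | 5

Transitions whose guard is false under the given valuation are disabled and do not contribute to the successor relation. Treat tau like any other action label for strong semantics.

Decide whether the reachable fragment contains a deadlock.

Reach set: {0,3,4,5}
  0: tau→3  [1 exit(s)]
  3: a→3  b→4  [2 exit(s)]
  4: b→5  tau→5  [2 exit(s)]
  5: d→5  [1 exit(s)]

Answer: DEADLOCK-FREE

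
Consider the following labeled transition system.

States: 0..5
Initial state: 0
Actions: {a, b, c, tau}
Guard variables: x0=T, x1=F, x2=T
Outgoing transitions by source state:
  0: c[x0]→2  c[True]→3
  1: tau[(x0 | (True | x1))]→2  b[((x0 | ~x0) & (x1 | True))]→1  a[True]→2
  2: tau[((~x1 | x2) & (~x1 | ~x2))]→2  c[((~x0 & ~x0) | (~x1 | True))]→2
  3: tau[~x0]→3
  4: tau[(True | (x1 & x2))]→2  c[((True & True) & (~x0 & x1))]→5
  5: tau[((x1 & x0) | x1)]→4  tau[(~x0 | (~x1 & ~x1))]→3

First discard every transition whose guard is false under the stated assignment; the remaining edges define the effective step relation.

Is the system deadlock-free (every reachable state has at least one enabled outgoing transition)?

Answer: DEADLOCK at state 3

Trace:
Reach set: {0,2,3}
  0: c→2  c→3  [deg 2]
  2: c→2  tau→2  [deg 2]
  3: ∅  [STUCK]
Path to 3: c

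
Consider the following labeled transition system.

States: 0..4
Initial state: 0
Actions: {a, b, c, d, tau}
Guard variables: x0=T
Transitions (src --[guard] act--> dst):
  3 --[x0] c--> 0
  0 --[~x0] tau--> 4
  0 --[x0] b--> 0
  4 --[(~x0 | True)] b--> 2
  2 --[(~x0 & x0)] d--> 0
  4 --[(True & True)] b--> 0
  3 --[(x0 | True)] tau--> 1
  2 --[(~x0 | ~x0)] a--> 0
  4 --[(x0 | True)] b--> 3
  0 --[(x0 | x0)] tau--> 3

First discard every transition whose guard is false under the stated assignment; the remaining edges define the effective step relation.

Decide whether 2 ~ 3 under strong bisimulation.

Compute ~ classes (split until stable):
  P[0] = {{0,1,2,3,4}}
  P[1] = {{0},{1,2},{3},{4}}
4 equivalence class(es) (converged in 2)
2∈{1,2}, 3∈{3}

Answer: NOT BISIMILAR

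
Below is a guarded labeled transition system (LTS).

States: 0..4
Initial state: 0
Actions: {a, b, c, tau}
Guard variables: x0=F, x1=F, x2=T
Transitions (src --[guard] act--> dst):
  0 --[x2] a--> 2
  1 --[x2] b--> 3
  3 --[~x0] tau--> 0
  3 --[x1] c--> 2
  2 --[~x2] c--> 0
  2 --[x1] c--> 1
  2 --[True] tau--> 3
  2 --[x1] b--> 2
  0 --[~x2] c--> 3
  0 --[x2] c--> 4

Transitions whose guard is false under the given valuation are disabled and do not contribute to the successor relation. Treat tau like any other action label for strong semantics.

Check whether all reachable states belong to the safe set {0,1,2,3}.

Answer: INVARIANT VIOLATED at state 4

Trace:
Safe = {0,1,2,3}
Reach set: {0,2,3,4}
  0: safe
  2: safe
  3: safe
  4: outside
witness against invariant: c → 4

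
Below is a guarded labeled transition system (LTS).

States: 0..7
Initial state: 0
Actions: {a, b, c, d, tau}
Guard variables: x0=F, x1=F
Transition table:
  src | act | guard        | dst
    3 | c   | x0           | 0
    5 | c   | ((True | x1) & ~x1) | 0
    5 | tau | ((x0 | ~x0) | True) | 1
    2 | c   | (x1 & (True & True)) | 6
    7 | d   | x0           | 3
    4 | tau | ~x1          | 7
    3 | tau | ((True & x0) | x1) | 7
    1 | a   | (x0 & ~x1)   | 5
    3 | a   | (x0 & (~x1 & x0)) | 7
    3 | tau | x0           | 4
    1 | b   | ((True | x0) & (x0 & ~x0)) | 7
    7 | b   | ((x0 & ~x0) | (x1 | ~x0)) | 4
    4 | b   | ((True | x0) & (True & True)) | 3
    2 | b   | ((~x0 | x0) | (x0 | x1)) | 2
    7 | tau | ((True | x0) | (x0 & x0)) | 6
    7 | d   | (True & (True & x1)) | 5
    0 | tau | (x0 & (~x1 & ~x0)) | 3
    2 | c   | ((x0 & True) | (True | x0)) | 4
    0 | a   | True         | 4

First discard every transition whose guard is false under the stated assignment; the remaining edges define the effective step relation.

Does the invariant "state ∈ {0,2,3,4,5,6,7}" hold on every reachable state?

Inv-set: {0,2,3,4,5,6,7}
Reach set: {0,3,4,6,7}
  0: safe
  3: safe
  4: safe
  6: safe
  7: safe

Answer: INVARIANT HOLDS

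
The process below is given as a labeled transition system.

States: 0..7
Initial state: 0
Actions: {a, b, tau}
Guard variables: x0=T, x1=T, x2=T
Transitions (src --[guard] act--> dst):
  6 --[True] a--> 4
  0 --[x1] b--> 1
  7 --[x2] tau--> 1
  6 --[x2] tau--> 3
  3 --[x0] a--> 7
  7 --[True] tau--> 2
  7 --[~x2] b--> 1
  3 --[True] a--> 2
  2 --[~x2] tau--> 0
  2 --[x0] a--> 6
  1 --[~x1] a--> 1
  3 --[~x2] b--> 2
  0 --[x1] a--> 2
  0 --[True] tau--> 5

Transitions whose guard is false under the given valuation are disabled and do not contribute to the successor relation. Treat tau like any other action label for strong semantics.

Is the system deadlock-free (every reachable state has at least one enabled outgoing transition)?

Reach set: {0,1,2,3,4,5,6,7}
  0: a→2  b→1  tau→5  [deg 3]
  1: ∅  [no exit]
  2: a→6  [deg 1]
  3: a→2  a→7  [deg 2]
  4: ∅  [no exit]
  5: ∅  [no exit]
  6: a→4  tau→3  [deg 2]
  7: tau→1  tau→2  [deg 2]
Path to 1: b

Answer: DEADLOCK at state 1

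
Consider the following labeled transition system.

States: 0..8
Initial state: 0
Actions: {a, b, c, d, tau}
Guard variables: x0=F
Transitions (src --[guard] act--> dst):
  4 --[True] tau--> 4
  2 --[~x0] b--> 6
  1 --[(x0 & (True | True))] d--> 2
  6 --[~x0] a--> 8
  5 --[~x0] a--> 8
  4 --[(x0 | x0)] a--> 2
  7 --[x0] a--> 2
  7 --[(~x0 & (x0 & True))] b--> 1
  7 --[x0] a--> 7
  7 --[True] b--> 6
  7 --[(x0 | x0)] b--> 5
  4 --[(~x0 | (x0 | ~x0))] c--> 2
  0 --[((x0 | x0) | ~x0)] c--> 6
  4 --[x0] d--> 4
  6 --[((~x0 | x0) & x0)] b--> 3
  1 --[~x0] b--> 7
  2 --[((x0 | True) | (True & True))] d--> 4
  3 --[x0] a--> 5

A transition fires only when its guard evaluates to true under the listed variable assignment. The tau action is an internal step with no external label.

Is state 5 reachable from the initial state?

Guard filter leaves 9 enabled edge(s).
L0 = {0}
L1 = {6}  cumulative {0,6}
L2 = {8}  cumulative {0,6,8}
Reach set: {0,6,8}

Answer: UNREACHABLE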